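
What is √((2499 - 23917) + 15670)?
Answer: 2*I*√1437 ≈ 75.816*I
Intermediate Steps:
√((2499 - 23917) + 15670) = √(-21418 + 15670) = √(-5748) = 2*I*√1437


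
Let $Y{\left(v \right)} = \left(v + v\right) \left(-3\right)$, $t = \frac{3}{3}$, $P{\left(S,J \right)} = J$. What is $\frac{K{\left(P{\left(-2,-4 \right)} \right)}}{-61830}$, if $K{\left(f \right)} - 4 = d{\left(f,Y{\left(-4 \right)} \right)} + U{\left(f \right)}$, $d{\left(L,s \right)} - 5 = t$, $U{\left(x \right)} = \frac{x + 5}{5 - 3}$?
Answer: $- \frac{7}{41220} \approx -0.00016982$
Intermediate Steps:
$t = 1$ ($t = 3 \cdot \frac{1}{3} = 1$)
$U{\left(x \right)} = \frac{5}{2} + \frac{x}{2}$ ($U{\left(x \right)} = \frac{5 + x}{2} = \left(5 + x\right) \frac{1}{2} = \frac{5}{2} + \frac{x}{2}$)
$Y{\left(v \right)} = - 6 v$ ($Y{\left(v \right)} = 2 v \left(-3\right) = - 6 v$)
$d{\left(L,s \right)} = 6$ ($d{\left(L,s \right)} = 5 + 1 = 6$)
$K{\left(f \right)} = \frac{25}{2} + \frac{f}{2}$ ($K{\left(f \right)} = 4 + \left(6 + \left(\frac{5}{2} + \frac{f}{2}\right)\right) = 4 + \left(\frac{17}{2} + \frac{f}{2}\right) = \frac{25}{2} + \frac{f}{2}$)
$\frac{K{\left(P{\left(-2,-4 \right)} \right)}}{-61830} = \frac{\frac{25}{2} + \frac{1}{2} \left(-4\right)}{-61830} = \left(\frac{25}{2} - 2\right) \left(- \frac{1}{61830}\right) = \frac{21}{2} \left(- \frac{1}{61830}\right) = - \frac{7}{41220}$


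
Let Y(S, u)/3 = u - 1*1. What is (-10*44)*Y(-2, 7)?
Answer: -7920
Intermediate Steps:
Y(S, u) = -3 + 3*u (Y(S, u) = 3*(u - 1*1) = 3*(u - 1) = 3*(-1 + u) = -3 + 3*u)
(-10*44)*Y(-2, 7) = (-10*44)*(-3 + 3*7) = -440*(-3 + 21) = -440*18 = -7920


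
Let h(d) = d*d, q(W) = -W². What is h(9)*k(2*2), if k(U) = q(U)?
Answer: -1296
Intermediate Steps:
k(U) = -U²
h(d) = d²
h(9)*k(2*2) = 9²*(-(2*2)²) = 81*(-1*4²) = 81*(-1*16) = 81*(-16) = -1296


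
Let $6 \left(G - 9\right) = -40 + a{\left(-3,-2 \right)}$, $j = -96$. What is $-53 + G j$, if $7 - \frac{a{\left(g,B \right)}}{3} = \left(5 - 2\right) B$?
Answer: $-901$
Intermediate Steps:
$a{\left(g,B \right)} = 21 - 9 B$ ($a{\left(g,B \right)} = 21 - 3 \left(5 - 2\right) B = 21 - 3 \cdot 3 B = 21 - 9 B$)
$G = \frac{53}{6}$ ($G = 9 + \frac{-40 + \left(21 - -18\right)}{6} = 9 + \frac{-40 + \left(21 + 18\right)}{6} = 9 + \frac{-40 + 39}{6} = 9 + \frac{1}{6} \left(-1\right) = 9 - \frac{1}{6} = \frac{53}{6} \approx 8.8333$)
$-53 + G j = -53 + \frac{53}{6} \left(-96\right) = -53 - 848 = -901$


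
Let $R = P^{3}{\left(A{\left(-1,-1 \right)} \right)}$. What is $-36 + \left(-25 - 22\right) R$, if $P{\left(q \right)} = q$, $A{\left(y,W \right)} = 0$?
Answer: $-36$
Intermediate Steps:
$R = 0$ ($R = 0^{3} = 0$)
$-36 + \left(-25 - 22\right) R = -36 + \left(-25 - 22\right) 0 = -36 - 0 = -36 + 0 = -36$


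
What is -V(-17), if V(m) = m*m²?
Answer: 4913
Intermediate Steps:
V(m) = m³
-V(-17) = -1*(-17)³ = -1*(-4913) = 4913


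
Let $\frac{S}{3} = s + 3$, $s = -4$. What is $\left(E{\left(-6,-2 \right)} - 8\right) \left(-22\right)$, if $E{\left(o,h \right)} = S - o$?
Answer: $110$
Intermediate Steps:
$S = -3$ ($S = 3 \left(-4 + 3\right) = 3 \left(-1\right) = -3$)
$E{\left(o,h \right)} = -3 - o$
$\left(E{\left(-6,-2 \right)} - 8\right) \left(-22\right) = \left(\left(-3 - -6\right) - 8\right) \left(-22\right) = \left(\left(-3 + 6\right) - 8\right) \left(-22\right) = \left(3 - 8\right) \left(-22\right) = \left(-5\right) \left(-22\right) = 110$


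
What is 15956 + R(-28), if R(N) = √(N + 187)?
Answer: 15956 + √159 ≈ 15969.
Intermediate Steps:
R(N) = √(187 + N)
15956 + R(-28) = 15956 + √(187 - 28) = 15956 + √159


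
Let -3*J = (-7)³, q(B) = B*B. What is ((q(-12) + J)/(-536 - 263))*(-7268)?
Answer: 5632700/2397 ≈ 2349.9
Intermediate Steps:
q(B) = B²
J = 343/3 (J = -⅓*(-7)³ = -⅓*(-343) = 343/3 ≈ 114.33)
((q(-12) + J)/(-536 - 263))*(-7268) = (((-12)² + 343/3)/(-536 - 263))*(-7268) = ((144 + 343/3)/(-799))*(-7268) = ((775/3)*(-1/799))*(-7268) = -775/2397*(-7268) = 5632700/2397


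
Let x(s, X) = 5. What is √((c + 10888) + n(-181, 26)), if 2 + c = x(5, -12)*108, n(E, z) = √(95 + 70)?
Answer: √(11426 + √165) ≈ 106.95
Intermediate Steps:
n(E, z) = √165
c = 538 (c = -2 + 5*108 = -2 + 540 = 538)
√((c + 10888) + n(-181, 26)) = √((538 + 10888) + √165) = √(11426 + √165)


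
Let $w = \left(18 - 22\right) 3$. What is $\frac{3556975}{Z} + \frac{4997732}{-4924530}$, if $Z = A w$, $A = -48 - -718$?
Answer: $- \frac{585220395401}{1319774040} \approx -443.42$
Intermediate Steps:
$w = -12$ ($w = \left(-4\right) 3 = -12$)
$A = 670$ ($A = -48 + 718 = 670$)
$Z = -8040$ ($Z = 670 \left(-12\right) = -8040$)
$\frac{3556975}{Z} + \frac{4997732}{-4924530} = \frac{3556975}{-8040} + \frac{4997732}{-4924530} = 3556975 \left(- \frac{1}{8040}\right) + 4997732 \left(- \frac{1}{4924530}\right) = - \frac{711395}{1608} - \frac{2498866}{2462265} = - \frac{585220395401}{1319774040}$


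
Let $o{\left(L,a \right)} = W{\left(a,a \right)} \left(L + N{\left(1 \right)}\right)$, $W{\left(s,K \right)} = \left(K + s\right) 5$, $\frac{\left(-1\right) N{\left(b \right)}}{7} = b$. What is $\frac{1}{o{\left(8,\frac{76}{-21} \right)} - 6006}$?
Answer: $- \frac{21}{126886} \approx -0.0001655$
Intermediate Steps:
$N{\left(b \right)} = - 7 b$
$W{\left(s,K \right)} = 5 K + 5 s$
$o{\left(L,a \right)} = 10 a \left(-7 + L\right)$ ($o{\left(L,a \right)} = \left(5 a + 5 a\right) \left(L - 7\right) = 10 a \left(L - 7\right) = 10 a \left(-7 + L\right)$)
$\frac{1}{o{\left(8,\frac{76}{-21} \right)} - 6006} = \frac{1}{10 \frac{76}{-21} \left(-7 + 8\right) - 6006} = \frac{1}{10 \cdot 76 \left(- \frac{1}{21}\right) 1 - 6006} = \frac{1}{10 \left(- \frac{76}{21}\right) 1 - 6006} = \frac{1}{- \frac{760}{21} - 6006} = \frac{1}{- \frac{126886}{21}} = - \frac{21}{126886}$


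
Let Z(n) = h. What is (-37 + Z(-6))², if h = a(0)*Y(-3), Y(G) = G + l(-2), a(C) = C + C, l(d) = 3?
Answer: 1369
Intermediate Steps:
a(C) = 2*C
Y(G) = 3 + G (Y(G) = G + 3 = 3 + G)
h = 0 (h = (2*0)*(3 - 3) = 0*0 = 0)
Z(n) = 0
(-37 + Z(-6))² = (-37 + 0)² = (-37)² = 1369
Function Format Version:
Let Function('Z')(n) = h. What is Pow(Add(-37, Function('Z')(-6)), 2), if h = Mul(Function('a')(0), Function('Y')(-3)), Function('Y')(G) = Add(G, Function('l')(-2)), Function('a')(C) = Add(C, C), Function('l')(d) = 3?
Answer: 1369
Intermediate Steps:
Function('a')(C) = Mul(2, C)
Function('Y')(G) = Add(3, G) (Function('Y')(G) = Add(G, 3) = Add(3, G))
h = 0 (h = Mul(Mul(2, 0), Add(3, -3)) = Mul(0, 0) = 0)
Function('Z')(n) = 0
Pow(Add(-37, Function('Z')(-6)), 2) = Pow(Add(-37, 0), 2) = Pow(-37, 2) = 1369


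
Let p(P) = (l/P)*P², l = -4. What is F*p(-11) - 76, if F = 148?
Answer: 6436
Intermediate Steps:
p(P) = -4*P (p(P) = (-4/P)*P² = -4*P)
F*p(-11) - 76 = 148*(-4*(-11)) - 76 = 148*44 - 76 = 6512 - 76 = 6436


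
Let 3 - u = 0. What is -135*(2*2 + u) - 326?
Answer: -1271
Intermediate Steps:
u = 3 (u = 3 - 1*0 = 3 + 0 = 3)
-135*(2*2 + u) - 326 = -135*(2*2 + 3) - 326 = -135*(4 + 3) - 326 = -135*7 - 326 = -945 - 326 = -1271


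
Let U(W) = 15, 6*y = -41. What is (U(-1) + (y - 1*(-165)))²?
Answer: 1079521/36 ≈ 29987.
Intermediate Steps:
y = -41/6 (y = (⅙)*(-41) = -41/6 ≈ -6.8333)
(U(-1) + (y - 1*(-165)))² = (15 + (-41/6 - 1*(-165)))² = (15 + (-41/6 + 165))² = (15 + 949/6)² = (1039/6)² = 1079521/36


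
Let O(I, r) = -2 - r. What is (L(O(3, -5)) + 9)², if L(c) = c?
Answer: 144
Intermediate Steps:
(L(O(3, -5)) + 9)² = ((-2 - 1*(-5)) + 9)² = ((-2 + 5) + 9)² = (3 + 9)² = 12² = 144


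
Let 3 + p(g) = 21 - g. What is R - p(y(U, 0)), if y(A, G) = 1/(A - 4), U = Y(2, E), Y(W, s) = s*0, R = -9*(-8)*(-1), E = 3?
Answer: -361/4 ≈ -90.250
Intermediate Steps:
R = -72 (R = 72*(-1) = -72)
Y(W, s) = 0
U = 0
y(A, G) = 1/(-4 + A)
p(g) = 18 - g (p(g) = -3 + (21 - g) = 18 - g)
R - p(y(U, 0)) = -72 - (18 - 1/(-4 + 0)) = -72 - (18 - 1/(-4)) = -72 - (18 - 1*(-1/4)) = -72 - (18 + 1/4) = -72 - 1*73/4 = -72 - 73/4 = -361/4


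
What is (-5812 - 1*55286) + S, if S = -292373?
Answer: -353471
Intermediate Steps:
(-5812 - 1*55286) + S = (-5812 - 1*55286) - 292373 = (-5812 - 55286) - 292373 = -61098 - 292373 = -353471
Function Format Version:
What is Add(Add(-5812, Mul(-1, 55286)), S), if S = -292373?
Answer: -353471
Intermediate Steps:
Add(Add(-5812, Mul(-1, 55286)), S) = Add(Add(-5812, Mul(-1, 55286)), -292373) = Add(Add(-5812, -55286), -292373) = Add(-61098, -292373) = -353471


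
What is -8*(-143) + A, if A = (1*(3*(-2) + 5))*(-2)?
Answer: 1146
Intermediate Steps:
A = 2 (A = (1*(-6 + 5))*(-2) = (1*(-1))*(-2) = -1*(-2) = 2)
-8*(-143) + A = -8*(-143) + 2 = 1144 + 2 = 1146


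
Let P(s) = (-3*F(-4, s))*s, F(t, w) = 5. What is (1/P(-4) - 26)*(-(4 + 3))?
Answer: 10913/60 ≈ 181.88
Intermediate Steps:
P(s) = -15*s (P(s) = (-3*5)*s = -15*s)
(1/P(-4) - 26)*(-(4 + 3)) = (1/(-15*(-4)) - 26)*(-(4 + 3)) = (1/60 - 26)*(-1*7) = (1/60 - 26)*(-7) = -1559/60*(-7) = 10913/60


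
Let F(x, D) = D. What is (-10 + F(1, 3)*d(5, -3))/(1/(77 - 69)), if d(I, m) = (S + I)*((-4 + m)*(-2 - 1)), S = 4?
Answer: 4456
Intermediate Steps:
d(I, m) = (4 + I)*(12 - 3*m) (d(I, m) = (4 + I)*((-4 + m)*(-2 - 1)) = (4 + I)*((-4 + m)*(-3)) = (4 + I)*(12 - 3*m))
(-10 + F(1, 3)*d(5, -3))/(1/(77 - 69)) = (-10 + 3*(48 - 12*(-3) + 12*5 - 3*5*(-3)))/(1/(77 - 69)) = (-10 + 3*(48 + 36 + 60 + 45))/(1/8) = (-10 + 3*189)/(⅛) = 8*(-10 + 567) = 8*557 = 4456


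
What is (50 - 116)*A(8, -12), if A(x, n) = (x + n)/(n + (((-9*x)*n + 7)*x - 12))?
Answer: 33/868 ≈ 0.038018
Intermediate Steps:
A(x, n) = (n + x)/(-12 + n + x*(7 - 9*n*x)) (A(x, n) = (n + x)/(n + ((-9*n*x + 7)*x - 12)) = (n + x)/(n + ((7 - 9*n*x)*x - 12)) = (n + x)/(n + (x*(7 - 9*n*x) - 12)) = (n + x)/(n + (-12 + x*(7 - 9*n*x))) = (n + x)/(-12 + n + x*(7 - 9*n*x)))
(50 - 116)*A(8, -12) = (50 - 116)*((-1*(-12) - 1*8)/(12 - 1*(-12) - 7*8 + 9*(-12)*8²)) = -66*(12 - 8)/(12 + 12 - 56 + 9*(-12)*64) = -66*4/(12 + 12 - 56 - 6912) = -66*4/(-6944) = -(-33)*4/3472 = -66*(-1/1736) = 33/868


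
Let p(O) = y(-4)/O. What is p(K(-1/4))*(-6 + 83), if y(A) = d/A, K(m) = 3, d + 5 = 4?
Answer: 77/12 ≈ 6.4167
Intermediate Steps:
d = -1 (d = -5 + 4 = -1)
y(A) = -1/A
p(O) = 1/(4*O) (p(O) = (-1/(-4))/O = (-1*(-¼))/O = 1/(4*O))
p(K(-1/4))*(-6 + 83) = ((¼)/3)*(-6 + 83) = ((¼)*(⅓))*77 = (1/12)*77 = 77/12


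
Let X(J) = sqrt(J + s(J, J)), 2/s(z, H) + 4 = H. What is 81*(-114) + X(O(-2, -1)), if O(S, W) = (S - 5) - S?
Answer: -9234 + I*sqrt(47)/3 ≈ -9234.0 + 2.2852*I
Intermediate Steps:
s(z, H) = 2/(-4 + H)
O(S, W) = -5 (O(S, W) = (-5 + S) - S = -5)
X(J) = sqrt(J + 2/(-4 + J))
81*(-114) + X(O(-2, -1)) = 81*(-114) + sqrt((2 - 5*(-4 - 5))/(-4 - 5)) = -9234 + sqrt((2 - 5*(-9))/(-9)) = -9234 + sqrt(-(2 + 45)/9) = -9234 + sqrt(-1/9*47) = -9234 + sqrt(-47/9) = -9234 + I*sqrt(47)/3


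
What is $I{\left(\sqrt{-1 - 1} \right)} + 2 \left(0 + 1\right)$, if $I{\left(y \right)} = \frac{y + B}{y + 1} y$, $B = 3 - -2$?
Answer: $\frac{7 \sqrt{2}}{\sqrt{2} - i} \approx 4.6667 + 3.2998 i$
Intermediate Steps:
$B = 5$ ($B = 3 + 2 = 5$)
$I{\left(y \right)} = \frac{y \left(5 + y\right)}{1 + y}$ ($I{\left(y \right)} = \frac{y + 5}{y + 1} y = \frac{5 + y}{1 + y} y = \frac{y \left(5 + y\right)}{1 + y}$)
$I{\left(\sqrt{-1 - 1} \right)} + 2 \left(0 + 1\right) = \frac{\sqrt{-1 - 1} \left(5 + \sqrt{-1 - 1}\right)}{1 + \sqrt{-1 - 1}} + 2 \left(0 + 1\right) = \frac{\sqrt{-2} \left(5 + \sqrt{-2}\right)}{1 + \sqrt{-2}} + 2 \cdot 1 = \frac{i \sqrt{2} \left(5 + i \sqrt{2}\right)}{1 + i \sqrt{2}} + 2 = 2 + \frac{i \sqrt{2} \left(5 + i \sqrt{2}\right)}{1 + i \sqrt{2}}$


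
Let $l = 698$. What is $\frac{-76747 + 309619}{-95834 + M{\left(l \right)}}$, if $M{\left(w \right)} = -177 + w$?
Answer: $- \frac{77624}{31771} \approx -2.4432$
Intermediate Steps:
$\frac{-76747 + 309619}{-95834 + M{\left(l \right)}} = \frac{-76747 + 309619}{-95834 + \left(-177 + 698\right)} = \frac{232872}{-95834 + 521} = \frac{232872}{-95313} = 232872 \left(- \frac{1}{95313}\right) = - \frac{77624}{31771}$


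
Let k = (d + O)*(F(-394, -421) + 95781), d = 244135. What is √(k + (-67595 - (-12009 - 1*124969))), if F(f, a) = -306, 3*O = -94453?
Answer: √20302891783 ≈ 1.4249e+5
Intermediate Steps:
O = -94453/3 (O = (⅓)*(-94453) = -94453/3 ≈ -31484.)
k = 20302822400 (k = (244135 - 94453/3)*(-306 + 95781) = (637952/3)*95475 = 20302822400)
√(k + (-67595 - (-12009 - 1*124969))) = √(20302822400 + (-67595 - (-12009 - 1*124969))) = √(20302822400 + (-67595 - (-12009 - 124969))) = √(20302822400 + (-67595 - 1*(-136978))) = √(20302822400 + (-67595 + 136978)) = √(20302822400 + 69383) = √20302891783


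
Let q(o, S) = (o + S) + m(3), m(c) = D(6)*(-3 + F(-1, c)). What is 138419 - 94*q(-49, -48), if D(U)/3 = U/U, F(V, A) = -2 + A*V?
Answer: 149793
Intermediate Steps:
D(U) = 3 (D(U) = 3*(U/U) = 3*1 = 3)
m(c) = -15 - 3*c (m(c) = 3*(-3 + (-2 + c*(-1))) = 3*(-3 + (-2 - c)) = 3*(-5 - c) = -15 - 3*c)
q(o, S) = -24 + S + o (q(o, S) = (o + S) + (-15 - 3*3) = (S + o) + (-15 - 9) = (S + o) - 24 = -24 + S + o)
138419 - 94*q(-49, -48) = 138419 - 94*(-24 - 48 - 49) = 138419 - 94*(-121) = 138419 - 1*(-11374) = 138419 + 11374 = 149793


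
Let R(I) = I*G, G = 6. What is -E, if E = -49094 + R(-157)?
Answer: 50036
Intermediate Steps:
R(I) = 6*I (R(I) = I*6 = 6*I)
E = -50036 (E = -49094 + 6*(-157) = -49094 - 942 = -50036)
-E = -1*(-50036) = 50036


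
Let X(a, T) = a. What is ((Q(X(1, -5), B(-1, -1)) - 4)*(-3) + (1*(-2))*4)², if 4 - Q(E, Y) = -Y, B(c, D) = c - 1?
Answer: 4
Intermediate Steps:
B(c, D) = -1 + c
Q(E, Y) = 4 + Y (Q(E, Y) = 4 - (-1)*Y = 4 + Y)
((Q(X(1, -5), B(-1, -1)) - 4)*(-3) + (1*(-2))*4)² = (((4 + (-1 - 1)) - 4)*(-3) + (1*(-2))*4)² = (((4 - 2) - 4)*(-3) - 2*4)² = ((2 - 4)*(-3) - 8)² = (-2*(-3) - 8)² = (6 - 8)² = (-2)² = 4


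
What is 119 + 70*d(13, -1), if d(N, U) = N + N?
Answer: 1939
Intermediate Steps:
d(N, U) = 2*N
119 + 70*d(13, -1) = 119 + 70*(2*13) = 119 + 70*26 = 119 + 1820 = 1939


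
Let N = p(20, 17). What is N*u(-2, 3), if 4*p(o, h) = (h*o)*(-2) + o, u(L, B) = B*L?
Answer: 990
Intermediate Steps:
p(o, h) = o/4 - h*o/2 (p(o, h) = ((h*o)*(-2) + o)/4 = (-2*h*o + o)/4 = (o - 2*h*o)/4 = o/4 - h*o/2)
N = -165 (N = (¼)*20*(1 - 2*17) = (¼)*20*(1 - 34) = (¼)*20*(-33) = -165)
N*u(-2, 3) = -495*(-2) = -165*(-6) = 990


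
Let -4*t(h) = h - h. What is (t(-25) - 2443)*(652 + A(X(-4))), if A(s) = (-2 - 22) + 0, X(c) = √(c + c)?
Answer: -1534204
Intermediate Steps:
X(c) = √2*√c (X(c) = √(2*c) = √2*√c)
A(s) = -24 (A(s) = -24 + 0 = -24)
t(h) = 0 (t(h) = -(h - h)/4 = -¼*0 = 0)
(t(-25) - 2443)*(652 + A(X(-4))) = (0 - 2443)*(652 - 24) = -2443*628 = -1534204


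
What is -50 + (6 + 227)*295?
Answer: 68685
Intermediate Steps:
-50 + (6 + 227)*295 = -50 + 233*295 = -50 + 68735 = 68685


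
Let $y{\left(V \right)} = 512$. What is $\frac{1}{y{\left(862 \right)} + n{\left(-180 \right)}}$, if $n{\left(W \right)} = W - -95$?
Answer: $\frac{1}{427} \approx 0.0023419$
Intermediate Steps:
$n{\left(W \right)} = 95 + W$ ($n{\left(W \right)} = W + 95 = 95 + W$)
$\frac{1}{y{\left(862 \right)} + n{\left(-180 \right)}} = \frac{1}{512 + \left(95 - 180\right)} = \frac{1}{512 - 85} = \frac{1}{427}$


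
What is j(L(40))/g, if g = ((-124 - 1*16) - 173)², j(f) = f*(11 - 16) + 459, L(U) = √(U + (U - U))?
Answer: 459/97969 - 10*√10/97969 ≈ 0.0043624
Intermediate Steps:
L(U) = √U (L(U) = √(U + 0) = √U)
j(f) = 459 - 5*f (j(f) = f*(-5) + 459 = -5*f + 459 = 459 - 5*f)
g = 97969 (g = ((-124 - 16) - 173)² = (-140 - 173)² = (-313)² = 97969)
j(L(40))/g = (459 - 10*√10)/97969 = (459 - 10*√10)*(1/97969) = 459/97969 - 10*√10/97969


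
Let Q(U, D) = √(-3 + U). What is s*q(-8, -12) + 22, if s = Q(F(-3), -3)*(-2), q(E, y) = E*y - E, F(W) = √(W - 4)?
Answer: 22 - 208*√(-3 + I*√7) ≈ -125.08 - 389.13*I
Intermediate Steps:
F(W) = √(-4 + W)
q(E, y) = -E + E*y
s = -2*√(-3 + I*√7) (s = √(-3 + √(-4 - 3))*(-2) = √(-3 + √(-7))*(-2) = √(-3 + I*√7)*(-2) = -2*√(-3 + I*√7) ≈ -1.4142 - 3.7417*I)
s*q(-8, -12) + 22 = (-2*√(-3 + I*√7))*(-8*(-1 - 12)) + 22 = (-2*√(-3 + I*√7))*(-8*(-13)) + 22 = -2*√(-3 + I*√7)*104 + 22 = -208*√(-3 + I*√7) + 22 = 22 - 208*√(-3 + I*√7)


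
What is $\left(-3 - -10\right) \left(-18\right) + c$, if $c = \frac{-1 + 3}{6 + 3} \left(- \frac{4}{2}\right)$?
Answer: $- \frac{1138}{9} \approx -126.44$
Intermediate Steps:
$c = - \frac{4}{9}$ ($c = \frac{2}{9} \left(\left(-4\right) \frac{1}{2}\right) = 2 \cdot \frac{1}{9} \left(-2\right) = \frac{2}{9} \left(-2\right) = - \frac{4}{9} \approx -0.44444$)
$\left(-3 - -10\right) \left(-18\right) + c = \left(-3 - -10\right) \left(-18\right) - \frac{4}{9} = \left(-3 + 10\right) \left(-18\right) - \frac{4}{9} = 7 \left(-18\right) - \frac{4}{9} = -126 - \frac{4}{9} = - \frac{1138}{9}$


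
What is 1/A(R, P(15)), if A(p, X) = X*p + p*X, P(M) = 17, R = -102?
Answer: -1/3468 ≈ -0.00028835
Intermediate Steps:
A(p, X) = 2*X*p (A(p, X) = X*p + X*p = 2*X*p)
1/A(R, P(15)) = 1/(2*17*(-102)) = 1/(-3468) = -1/3468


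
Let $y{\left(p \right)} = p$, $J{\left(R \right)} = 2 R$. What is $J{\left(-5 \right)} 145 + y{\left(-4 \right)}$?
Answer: $-1454$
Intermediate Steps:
$J{\left(-5 \right)} 145 + y{\left(-4 \right)} = 2 \left(-5\right) 145 - 4 = \left(-10\right) 145 - 4 = -1450 - 4 = -1454$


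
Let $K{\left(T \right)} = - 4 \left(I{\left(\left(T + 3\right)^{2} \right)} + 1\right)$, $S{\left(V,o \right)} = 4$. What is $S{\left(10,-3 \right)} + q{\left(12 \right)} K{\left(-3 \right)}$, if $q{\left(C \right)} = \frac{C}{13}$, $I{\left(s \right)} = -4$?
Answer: $\frac{196}{13} \approx 15.077$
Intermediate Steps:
$q{\left(C \right)} = \frac{C}{13}$ ($q{\left(C \right)} = C \frac{1}{13} = \frac{C}{13}$)
$K{\left(T \right)} = 12$ ($K{\left(T \right)} = - 4 \left(-4 + 1\right) = \left(-4\right) \left(-3\right) = 12$)
$S{\left(10,-3 \right)} + q{\left(12 \right)} K{\left(-3 \right)} = 4 + \frac{1}{13} \cdot 12 \cdot 12 = 4 + \frac{12}{13} \cdot 12 = 4 + \frac{144}{13} = \frac{196}{13}$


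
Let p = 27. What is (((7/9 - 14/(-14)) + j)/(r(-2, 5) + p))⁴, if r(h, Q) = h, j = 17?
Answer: 815730721/2562890625 ≈ 0.31829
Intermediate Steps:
(((7/9 - 14/(-14)) + j)/(r(-2, 5) + p))⁴ = (((7/9 - 14/(-14)) + 17)/(-2 + 27))⁴ = (((7*(⅑) - 14*(-1/14)) + 17)/25)⁴ = (((7/9 + 1) + 17)*(1/25))⁴ = ((16/9 + 17)*(1/25))⁴ = ((169/9)*(1/25))⁴ = (169/225)⁴ = 815730721/2562890625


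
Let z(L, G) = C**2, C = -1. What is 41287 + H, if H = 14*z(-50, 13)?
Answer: 41301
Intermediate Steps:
z(L, G) = 1 (z(L, G) = (-1)**2 = 1)
H = 14 (H = 14*1 = 14)
41287 + H = 41287 + 14 = 41301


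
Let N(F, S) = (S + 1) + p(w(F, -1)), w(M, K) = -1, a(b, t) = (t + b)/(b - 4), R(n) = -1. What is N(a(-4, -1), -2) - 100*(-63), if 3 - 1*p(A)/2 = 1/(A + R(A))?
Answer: 6306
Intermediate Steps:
a(b, t) = (b + t)/(-4 + b)
p(A) = 6 - 2/(-1 + A) (p(A) = 6 - 2/(A - 1) = 6 - 2/(-1 + A))
N(F, S) = 8 + S (N(F, S) = (S + 1) + 2*(-4 + 3*(-1))/(-1 - 1) = (1 + S) + 2*(-4 - 3)/(-2) = (1 + S) + 2*(-1/2)*(-7) = (1 + S) + 7 = 8 + S)
N(a(-4, -1), -2) - 100*(-63) = (8 - 2) - 100*(-63) = 6 + 6300 = 6306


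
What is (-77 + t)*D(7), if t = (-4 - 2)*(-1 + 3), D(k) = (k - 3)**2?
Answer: -1424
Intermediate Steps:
D(k) = (-3 + k)**2
t = -12 (t = -6*2 = -12)
(-77 + t)*D(7) = (-77 - 12)*(-3 + 7)**2 = -89*4**2 = -89*16 = -1424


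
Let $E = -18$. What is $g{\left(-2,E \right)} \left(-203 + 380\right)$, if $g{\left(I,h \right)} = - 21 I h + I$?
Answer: $-134166$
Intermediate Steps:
$g{\left(I,h \right)} = I - 21 I h$ ($g{\left(I,h \right)} = - 21 I h + I = I - 21 I h$)
$g{\left(-2,E \right)} \left(-203 + 380\right) = - 2 \left(1 - -378\right) \left(-203 + 380\right) = - 2 \left(1 + 378\right) 177 = \left(-2\right) 379 \cdot 177 = \left(-758\right) 177 = -134166$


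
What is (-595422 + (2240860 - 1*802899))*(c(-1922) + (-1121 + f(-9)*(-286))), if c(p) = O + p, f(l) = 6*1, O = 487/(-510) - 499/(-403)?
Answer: -824052886345099/205530 ≈ -4.0094e+9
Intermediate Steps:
O = 58229/205530 (O = 487*(-1/510) - 499*(-1/403) = -487/510 + 499/403 = 58229/205530 ≈ 0.28331)
f(l) = 6
c(p) = 58229/205530 + p
(-595422 + (2240860 - 1*802899))*(c(-1922) + (-1121 + f(-9)*(-286))) = (-595422 + (2240860 - 1*802899))*((58229/205530 - 1922) + (-1121 + 6*(-286))) = (-595422 + (2240860 - 802899))*(-394970431/205530 + (-1121 - 1716)) = (-595422 + 1437961)*(-394970431/205530 - 2837) = 842539*(-978059041/205530) = -824052886345099/205530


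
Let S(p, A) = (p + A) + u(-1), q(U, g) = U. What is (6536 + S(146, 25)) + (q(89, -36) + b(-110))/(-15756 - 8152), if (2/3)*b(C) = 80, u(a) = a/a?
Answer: 160374655/23908 ≈ 6708.0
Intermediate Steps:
u(a) = 1
b(C) = 120 (b(C) = (3/2)*80 = 120)
S(p, A) = 1 + A + p (S(p, A) = (p + A) + 1 = (A + p) + 1 = 1 + A + p)
(6536 + S(146, 25)) + (q(89, -36) + b(-110))/(-15756 - 8152) = (6536 + (1 + 25 + 146)) + (89 + 120)/(-15756 - 8152) = (6536 + 172) + 209/(-23908) = 6708 + 209*(-1/23908) = 6708 - 209/23908 = 160374655/23908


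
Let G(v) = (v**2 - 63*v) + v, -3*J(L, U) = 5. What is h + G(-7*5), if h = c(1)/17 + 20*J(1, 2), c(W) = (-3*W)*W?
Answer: 171436/51 ≈ 3361.5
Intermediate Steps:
J(L, U) = -5/3 (J(L, U) = -1/3*5 = -5/3)
c(W) = -3*W**2
G(v) = v**2 - 62*v
h = -1709/51 (h = -3*1**2/17 + 20*(-5/3) = -3*1*(1/17) - 100/3 = -3*1/17 - 100/3 = -3/17 - 100/3 = -1709/51 ≈ -33.510)
h + G(-7*5) = -1709/51 + (-7*5)*(-62 - 7*5) = -1709/51 - 35*(-62 - 35) = -1709/51 - 35*(-97) = -1709/51 + 3395 = 171436/51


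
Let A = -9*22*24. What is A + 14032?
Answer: 9280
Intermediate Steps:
A = -4752 (A = -198*24 = -4752)
A + 14032 = -4752 + 14032 = 9280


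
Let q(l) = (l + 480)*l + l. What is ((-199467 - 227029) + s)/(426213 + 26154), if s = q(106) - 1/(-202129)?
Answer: -73630339345/91436489343 ≈ -0.80526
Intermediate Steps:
q(l) = l + l*(480 + l) (q(l) = (480 + l)*l + l = l*(480 + l) + l = l + l*(480 + l))
s = 12576870639/202129 (s = 106*(481 + 106) - 1/(-202129) = 106*587 - 1*(-1/202129) = 62222 + 1/202129 = 12576870639/202129 ≈ 62222.)
((-199467 - 227029) + s)/(426213 + 26154) = ((-199467 - 227029) + 12576870639/202129)/(426213 + 26154) = (-426496 + 12576870639/202129)/452367 = -73630339345/202129*1/452367 = -73630339345/91436489343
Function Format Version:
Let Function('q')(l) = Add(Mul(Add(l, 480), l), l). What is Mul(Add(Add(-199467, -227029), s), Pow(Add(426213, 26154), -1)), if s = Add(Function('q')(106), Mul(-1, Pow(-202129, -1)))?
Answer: Rational(-73630339345, 91436489343) ≈ -0.80526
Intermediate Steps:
Function('q')(l) = Add(l, Mul(l, Add(480, l))) (Function('q')(l) = Add(Mul(Add(480, l), l), l) = Add(Mul(l, Add(480, l)), l) = Add(l, Mul(l, Add(480, l))))
s = Rational(12576870639, 202129) (s = Add(Mul(106, Add(481, 106)), Mul(-1, Pow(-202129, -1))) = Add(Mul(106, 587), Mul(-1, Rational(-1, 202129))) = Add(62222, Rational(1, 202129)) = Rational(12576870639, 202129) ≈ 62222.)
Mul(Add(Add(-199467, -227029), s), Pow(Add(426213, 26154), -1)) = Mul(Add(Add(-199467, -227029), Rational(12576870639, 202129)), Pow(Add(426213, 26154), -1)) = Mul(Add(-426496, Rational(12576870639, 202129)), Pow(452367, -1)) = Mul(Rational(-73630339345, 202129), Rational(1, 452367)) = Rational(-73630339345, 91436489343)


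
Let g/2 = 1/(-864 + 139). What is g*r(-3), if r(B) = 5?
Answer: -2/145 ≈ -0.013793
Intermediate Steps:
g = -2/725 (g = 2/(-864 + 139) = 2/(-725) = 2*(-1/725) = -2/725 ≈ -0.0027586)
g*r(-3) = -2/725*5 = -2/145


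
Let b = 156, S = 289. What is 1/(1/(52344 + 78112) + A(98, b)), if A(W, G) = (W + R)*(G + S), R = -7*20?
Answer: -130456/2438222639 ≈ -5.3505e-5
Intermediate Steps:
R = -140
A(W, G) = (-140 + W)*(289 + G) (A(W, G) = (W - 140)*(G + 289) = (-140 + W)*(289 + G))
1/(1/(52344 + 78112) + A(98, b)) = 1/(1/(52344 + 78112) + (-40460 - 140*156 + 289*98 + 156*98)) = 1/(1/130456 + (-40460 - 21840 + 28322 + 15288)) = 1/(1/130456 - 18690) = 1/(-2438222639/130456) = -130456/2438222639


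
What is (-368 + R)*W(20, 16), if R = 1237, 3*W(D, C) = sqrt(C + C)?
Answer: 3476*sqrt(2)/3 ≈ 1638.6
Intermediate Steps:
W(D, C) = sqrt(2)*sqrt(C)/3 (W(D, C) = sqrt(C + C)/3 = sqrt(2*C)/3 = (sqrt(2)*sqrt(C))/3 = sqrt(2)*sqrt(C)/3)
(-368 + R)*W(20, 16) = (-368 + 1237)*(sqrt(2)*sqrt(16)/3) = 869*((1/3)*sqrt(2)*4) = 869*(4*sqrt(2)/3) = 3476*sqrt(2)/3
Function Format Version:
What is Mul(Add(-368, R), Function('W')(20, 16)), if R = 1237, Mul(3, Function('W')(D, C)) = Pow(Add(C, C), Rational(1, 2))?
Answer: Mul(Rational(3476, 3), Pow(2, Rational(1, 2))) ≈ 1638.6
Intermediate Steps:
Function('W')(D, C) = Mul(Rational(1, 3), Pow(2, Rational(1, 2)), Pow(C, Rational(1, 2))) (Function('W')(D, C) = Mul(Rational(1, 3), Pow(Add(C, C), Rational(1, 2))) = Mul(Rational(1, 3), Pow(Mul(2, C), Rational(1, 2))) = Mul(Rational(1, 3), Mul(Pow(2, Rational(1, 2)), Pow(C, Rational(1, 2)))) = Mul(Rational(1, 3), Pow(2, Rational(1, 2)), Pow(C, Rational(1, 2))))
Mul(Add(-368, R), Function('W')(20, 16)) = Mul(Add(-368, 1237), Mul(Rational(1, 3), Pow(2, Rational(1, 2)), Pow(16, Rational(1, 2)))) = Mul(869, Mul(Rational(1, 3), Pow(2, Rational(1, 2)), 4)) = Mul(869, Mul(Rational(4, 3), Pow(2, Rational(1, 2)))) = Mul(Rational(3476, 3), Pow(2, Rational(1, 2)))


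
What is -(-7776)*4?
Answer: 31104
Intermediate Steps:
-(-7776)*4 = -648*(-48) = 31104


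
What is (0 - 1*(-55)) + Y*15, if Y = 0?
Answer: 55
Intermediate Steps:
(0 - 1*(-55)) + Y*15 = (0 - 1*(-55)) + 0*15 = (0 + 55) + 0 = 55 + 0 = 55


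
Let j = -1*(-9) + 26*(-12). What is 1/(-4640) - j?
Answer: 1405919/4640 ≈ 303.00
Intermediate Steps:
j = -303 (j = 9 - 312 = -303)
1/(-4640) - j = 1/(-4640) - 1*(-303) = -1/4640 + 303 = 1405919/4640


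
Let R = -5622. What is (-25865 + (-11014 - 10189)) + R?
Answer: -52690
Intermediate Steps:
(-25865 + (-11014 - 10189)) + R = (-25865 + (-11014 - 10189)) - 5622 = (-25865 - 21203) - 5622 = -47068 - 5622 = -52690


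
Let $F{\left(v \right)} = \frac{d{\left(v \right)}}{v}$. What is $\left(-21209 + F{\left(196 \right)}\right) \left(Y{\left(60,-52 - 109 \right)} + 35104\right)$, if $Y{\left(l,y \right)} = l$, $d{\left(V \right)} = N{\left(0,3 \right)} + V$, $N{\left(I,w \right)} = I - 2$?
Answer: $- \frac{36542165070}{49} \approx -7.4576 \cdot 10^{8}$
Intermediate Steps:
$N{\left(I,w \right)} = -2 + I$
$d{\left(V \right)} = -2 + V$ ($d{\left(V \right)} = \left(-2 + 0\right) + V = -2 + V$)
$F{\left(v \right)} = \frac{-2 + v}{v}$
$\left(-21209 + F{\left(196 \right)}\right) \left(Y{\left(60,-52 - 109 \right)} + 35104\right) = \left(-21209 + \frac{-2 + 196}{196}\right) \left(60 + 35104\right) = \left(-21209 + \frac{1}{196} \cdot 194\right) 35164 = \left(-21209 + \frac{97}{98}\right) 35164 = \left(- \frac{2078385}{98}\right) 35164 = - \frac{36542165070}{49}$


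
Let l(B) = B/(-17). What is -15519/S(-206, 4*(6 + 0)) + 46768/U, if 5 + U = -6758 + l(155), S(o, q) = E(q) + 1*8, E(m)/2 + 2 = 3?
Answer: -897295477/575630 ≈ -1558.8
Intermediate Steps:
E(m) = 2 (E(m) = -4 + 2*3 = -4 + 6 = 2)
l(B) = -B/17 (l(B) = B*(-1/17) = -B/17)
S(o, q) = 10 (S(o, q) = 2 + 1*8 = 2 + 8 = 10)
U = -115126/17 (U = -5 + (-6758 - 1/17*155) = -5 + (-6758 - 155/17) = -5 - 115041/17 = -115126/17 ≈ -6772.1)
-15519/S(-206, 4*(6 + 0)) + 46768/U = -15519/10 + 46768/(-115126/17) = -15519*⅒ + 46768*(-17/115126) = -15519/10 - 397528/57563 = -897295477/575630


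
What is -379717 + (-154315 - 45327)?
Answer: -579359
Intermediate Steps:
-379717 + (-154315 - 45327) = -379717 - 199642 = -579359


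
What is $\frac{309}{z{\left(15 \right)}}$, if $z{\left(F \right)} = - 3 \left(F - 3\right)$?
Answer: $- \frac{103}{12} \approx -8.5833$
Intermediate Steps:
$z{\left(F \right)} = 9 - 3 F$ ($z{\left(F \right)} = - 3 \left(-3 + F\right) = 9 - 3 F$)
$\frac{309}{z{\left(15 \right)}} = \frac{309}{9 - 45} = \frac{309}{-36} = 309 \left(- \frac{1}{36}\right) = - \frac{103}{12}$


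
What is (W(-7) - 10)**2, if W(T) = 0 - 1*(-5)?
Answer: 25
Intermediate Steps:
W(T) = 5 (W(T) = 0 + 5 = 5)
(W(-7) - 10)**2 = (5 - 10)**2 = (-5)**2 = 25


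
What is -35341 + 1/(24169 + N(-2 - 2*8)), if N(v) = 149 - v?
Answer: -860058575/24336 ≈ -35341.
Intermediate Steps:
-35341 + 1/(24169 + N(-2 - 2*8)) = -35341 + 1/(24169 + (149 - (-2 - 2*8))) = -35341 + 1/(24169 + (149 - (-2 - 16))) = -35341 + 1/(24169 + (149 - 1*(-18))) = -35341 + 1/(24169 + (149 + 18)) = -35341 + 1/(24169 + 167) = -35341 + 1/24336 = -860058575/24336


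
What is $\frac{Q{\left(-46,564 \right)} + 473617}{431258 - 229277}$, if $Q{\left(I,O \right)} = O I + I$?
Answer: $\frac{149209}{67327} \approx 2.2162$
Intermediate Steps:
$Q{\left(I,O \right)} = I + I O$ ($Q{\left(I,O \right)} = I O + I = I + I O$)
$\frac{Q{\left(-46,564 \right)} + 473617}{431258 - 229277} = \frac{- 46 \left(1 + 564\right) + 473617}{431258 - 229277} = \frac{\left(-46\right) 565 + 473617}{201981} = \left(-25990 + 473617\right) \frac{1}{201981} = 447627 \cdot \frac{1}{201981} = \frac{149209}{67327}$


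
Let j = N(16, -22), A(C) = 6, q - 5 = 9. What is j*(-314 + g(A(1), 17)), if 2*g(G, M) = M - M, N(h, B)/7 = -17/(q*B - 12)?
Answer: -18683/160 ≈ -116.77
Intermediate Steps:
q = 14 (q = 5 + 9 = 14)
N(h, B) = -119/(-12 + 14*B) (N(h, B) = 7*(-17/(14*B - 12)) = 7*(-17/(-12 + 14*B)) = -119/(-12 + 14*B))
g(G, M) = 0 (g(G, M) = (M - M)/2 = (1/2)*0 = 0)
j = 119/320 (j = -119/(-12 + 14*(-22)) = -119/(-12 - 308) = -119/(-320) = -119*(-1/320) = 119/320 ≈ 0.37187)
j*(-314 + g(A(1), 17)) = 119*(-314 + 0)/320 = (119/320)*(-314) = -18683/160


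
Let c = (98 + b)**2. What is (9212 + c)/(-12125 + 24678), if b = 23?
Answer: 23853/12553 ≈ 1.9002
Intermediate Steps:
c = 14641 (c = (98 + 23)**2 = 121**2 = 14641)
(9212 + c)/(-12125 + 24678) = (9212 + 14641)/(-12125 + 24678) = 23853/12553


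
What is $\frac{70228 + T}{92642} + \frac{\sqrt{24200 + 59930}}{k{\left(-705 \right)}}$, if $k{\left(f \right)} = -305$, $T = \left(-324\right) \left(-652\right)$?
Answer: $\frac{140738}{46321} - \frac{\sqrt{84130}}{305} \approx 2.0873$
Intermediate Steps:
$T = 211248$
$\frac{70228 + T}{92642} + \frac{\sqrt{24200 + 59930}}{k{\left(-705 \right)}} = \frac{70228 + 211248}{92642} + \frac{\sqrt{24200 + 59930}}{-305} = 281476 \cdot \frac{1}{92642} + \sqrt{84130} \left(- \frac{1}{305}\right) = \frac{140738}{46321} - \frac{\sqrt{84130}}{305}$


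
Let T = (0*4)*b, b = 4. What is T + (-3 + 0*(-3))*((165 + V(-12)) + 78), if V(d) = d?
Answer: -693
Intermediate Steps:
T = 0 (T = (0*4)*4 = 0*4 = 0)
T + (-3 + 0*(-3))*((165 + V(-12)) + 78) = 0 + (-3 + 0*(-3))*((165 - 12) + 78) = 0 + (-3 + 0)*(153 + 78) = 0 - 3*231 = 0 - 693 = -693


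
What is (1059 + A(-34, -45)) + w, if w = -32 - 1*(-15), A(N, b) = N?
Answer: 1008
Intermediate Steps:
w = -17 (w = -32 + 15 = -17)
(1059 + A(-34, -45)) + w = (1059 - 34) - 17 = 1025 - 17 = 1008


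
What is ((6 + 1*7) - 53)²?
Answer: 1600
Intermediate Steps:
((6 + 1*7) - 53)² = ((6 + 7) - 53)² = (13 - 53)² = (-40)² = 1600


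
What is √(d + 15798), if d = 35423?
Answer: √51221 ≈ 226.32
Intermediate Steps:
√(d + 15798) = √(35423 + 15798) = √51221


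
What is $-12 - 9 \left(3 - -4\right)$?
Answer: $-75$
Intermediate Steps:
$-12 - 9 \left(3 - -4\right) = -12 - 9 \left(3 + 4\right) = -12 - 63 = -75$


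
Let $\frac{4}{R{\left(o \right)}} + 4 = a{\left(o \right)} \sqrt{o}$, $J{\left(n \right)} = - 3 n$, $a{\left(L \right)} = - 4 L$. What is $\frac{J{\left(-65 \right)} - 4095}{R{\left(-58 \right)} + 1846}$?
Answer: $- \frac{1404696528300}{664889688217} - \frac{226200 i \sqrt{58}}{664889688217} \approx -2.1127 - 2.5909 \cdot 10^{-6} i$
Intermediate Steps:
$R{\left(o \right)} = \frac{4}{-4 - 4 o^{\frac{3}{2}}}$ ($R{\left(o \right)} = \frac{4}{-4 + - 4 o \sqrt{o}} = \frac{4}{-4 - 4 o^{\frac{3}{2}}}$)
$\frac{J{\left(-65 \right)} - 4095}{R{\left(-58 \right)} + 1846} = \frac{\left(-3\right) \left(-65\right) - 4095}{\frac{1}{-1 - \left(-58\right)^{\frac{3}{2}}} + 1846} = \frac{195 - 4095}{\frac{1}{-1 - - 58 i \sqrt{58}} + 1846} = - \frac{3900}{\frac{1}{-1 + 58 i \sqrt{58}} + 1846} = - \frac{3900}{1846 + \frac{1}{-1 + 58 i \sqrt{58}}}$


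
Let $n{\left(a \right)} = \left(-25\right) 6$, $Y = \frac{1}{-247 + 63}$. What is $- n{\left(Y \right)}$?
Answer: $150$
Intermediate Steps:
$Y = - \frac{1}{184}$ ($Y = \frac{1}{-184} = - \frac{1}{184} \approx -0.0054348$)
$n{\left(a \right)} = -150$
$- n{\left(Y \right)} = \left(-1\right) \left(-150\right) = 150$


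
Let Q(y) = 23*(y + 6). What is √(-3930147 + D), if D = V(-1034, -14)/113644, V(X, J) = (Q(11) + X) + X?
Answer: I*√12689421630498795/56822 ≈ 1982.5*I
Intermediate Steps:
Q(y) = 138 + 23*y (Q(y) = 23*(6 + y) = 138 + 23*y)
V(X, J) = 391 + 2*X (V(X, J) = ((138 + 23*11) + X) + X = ((138 + 253) + X) + X = (391 + X) + X = 391 + 2*X)
D = -1677/113644 (D = (391 + 2*(-1034))/113644 = (391 - 2068)*(1/113644) = -1677*1/113644 = -1677/113644 ≈ -0.014757)
√(-3930147 + D) = √(-3930147 - 1677/113644) = √(-446637627345/113644) = I*√12689421630498795/56822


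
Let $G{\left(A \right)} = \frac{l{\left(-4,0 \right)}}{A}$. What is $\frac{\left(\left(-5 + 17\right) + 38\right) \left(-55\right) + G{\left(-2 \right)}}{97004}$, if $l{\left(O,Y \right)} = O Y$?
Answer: $- \frac{1375}{48502} \approx -0.028349$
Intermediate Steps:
$G{\left(A \right)} = 0$ ($G{\left(A \right)} = \frac{\left(-4\right) 0}{A} = \frac{0}{A} = 0$)
$\frac{\left(\left(-5 + 17\right) + 38\right) \left(-55\right) + G{\left(-2 \right)}}{97004} = \frac{\left(\left(-5 + 17\right) + 38\right) \left(-55\right) + 0}{97004} = \left(\left(12 + 38\right) \left(-55\right) + 0\right) \frac{1}{97004} = \left(50 \left(-55\right) + 0\right) \frac{1}{97004} = \left(-2750 + 0\right) \frac{1}{97004} = \left(-2750\right) \frac{1}{97004} = - \frac{1375}{48502}$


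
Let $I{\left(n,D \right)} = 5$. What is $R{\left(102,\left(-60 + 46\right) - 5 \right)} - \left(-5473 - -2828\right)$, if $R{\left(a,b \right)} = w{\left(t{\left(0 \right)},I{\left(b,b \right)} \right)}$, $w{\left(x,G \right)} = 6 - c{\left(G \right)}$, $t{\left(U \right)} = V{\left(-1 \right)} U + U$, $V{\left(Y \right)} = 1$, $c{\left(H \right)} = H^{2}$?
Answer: $2626$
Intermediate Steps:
$t{\left(U \right)} = 2 U$ ($t{\left(U \right)} = 1 U + U = U + U = 2 U$)
$w{\left(x,G \right)} = 6 - G^{2}$
$R{\left(a,b \right)} = -19$ ($R{\left(a,b \right)} = 6 - 5^{2} = 6 - 25 = -19$)
$R{\left(102,\left(-60 + 46\right) - 5 \right)} - \left(-5473 - -2828\right) = -19 - \left(-5473 - -2828\right) = -19 - \left(-5473 + 2828\right) = -19 - -2645 = -19 + 2645 = 2626$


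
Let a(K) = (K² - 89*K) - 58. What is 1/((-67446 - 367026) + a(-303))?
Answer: -1/315754 ≈ -3.1670e-6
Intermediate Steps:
a(K) = -58 + K² - 89*K
1/((-67446 - 367026) + a(-303)) = 1/((-67446 - 367026) + (-58 + (-303)² - 89*(-303))) = 1/(-434472 + (-58 + 91809 + 26967)) = 1/(-434472 + 118718) = 1/(-315754) = -1/315754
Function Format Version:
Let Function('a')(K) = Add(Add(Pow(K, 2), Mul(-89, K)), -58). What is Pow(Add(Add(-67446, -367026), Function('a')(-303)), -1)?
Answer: Rational(-1, 315754) ≈ -3.1670e-6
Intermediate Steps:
Function('a')(K) = Add(-58, Pow(K, 2), Mul(-89, K))
Pow(Add(Add(-67446, -367026), Function('a')(-303)), -1) = Pow(Add(Add(-67446, -367026), Add(-58, Pow(-303, 2), Mul(-89, -303))), -1) = Pow(Add(-434472, Add(-58, 91809, 26967)), -1) = Pow(Add(-434472, 118718), -1) = Pow(-315754, -1) = Rational(-1, 315754)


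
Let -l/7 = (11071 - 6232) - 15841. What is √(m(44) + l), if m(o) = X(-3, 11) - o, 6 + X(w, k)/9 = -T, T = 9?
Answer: 11*√635 ≈ 277.19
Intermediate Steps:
l = 77014 (l = -7*((11071 - 6232) - 15841) = -7*(4839 - 15841) = -7*(-11002) = 77014)
X(w, k) = -135 (X(w, k) = -54 + 9*(-1*9) = -54 + 9*(-9) = -54 - 81 = -135)
m(o) = -135 - o
√(m(44) + l) = √((-135 - 1*44) + 77014) = √((-135 - 44) + 77014) = √(-179 + 77014) = √76835 = 11*√635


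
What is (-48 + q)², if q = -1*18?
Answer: 4356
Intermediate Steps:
q = -18
(-48 + q)² = (-48 - 18)² = (-66)² = 4356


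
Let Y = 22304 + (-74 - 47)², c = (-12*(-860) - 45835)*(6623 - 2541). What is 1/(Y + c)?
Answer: -1/144935285 ≈ -6.8996e-9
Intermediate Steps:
c = -144972230 (c = (10320 - 45835)*4082 = -35515*4082 = -144972230)
Y = 36945 (Y = 22304 + (-121)² = 22304 + 14641 = 36945)
1/(Y + c) = 1/(36945 - 144972230) = 1/(-144935285) = -1/144935285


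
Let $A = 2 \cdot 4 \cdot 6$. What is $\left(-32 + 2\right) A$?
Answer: $-1440$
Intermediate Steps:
$A = 48$ ($A = 8 \cdot 6 = 48$)
$\left(-32 + 2\right) A = \left(-32 + 2\right) 48 = \left(-30\right) 48 = -1440$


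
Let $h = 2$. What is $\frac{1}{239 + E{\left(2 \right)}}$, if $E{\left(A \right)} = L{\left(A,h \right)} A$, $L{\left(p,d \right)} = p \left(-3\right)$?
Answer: $\frac{1}{227} \approx 0.0044053$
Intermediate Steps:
$L{\left(p,d \right)} = - 3 p$
$E{\left(A \right)} = - 3 A^{2}$ ($E{\left(A \right)} = - 3 A A = - 3 A^{2}$)
$\frac{1}{239 + E{\left(2 \right)}} = \frac{1}{239 - 3 \cdot 2^{2}} = \frac{1}{239 - 12} = \frac{1}{227}$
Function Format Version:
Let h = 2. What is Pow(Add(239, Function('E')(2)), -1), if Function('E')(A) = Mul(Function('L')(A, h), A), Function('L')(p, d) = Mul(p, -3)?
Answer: Rational(1, 227) ≈ 0.0044053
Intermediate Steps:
Function('L')(p, d) = Mul(-3, p)
Function('E')(A) = Mul(-3, Pow(A, 2)) (Function('E')(A) = Mul(Mul(-3, A), A) = Mul(-3, Pow(A, 2)))
Pow(Add(239, Function('E')(2)), -1) = Pow(Add(239, Mul(-3, Pow(2, 2))), -1) = Pow(Add(239, Mul(-3, 4)), -1) = Pow(Add(239, -12), -1) = Pow(227, -1) = Rational(1, 227)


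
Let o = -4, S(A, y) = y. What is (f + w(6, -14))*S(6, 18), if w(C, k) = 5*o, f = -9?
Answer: -522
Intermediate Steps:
w(C, k) = -20 (w(C, k) = 5*(-4) = -20)
(f + w(6, -14))*S(6, 18) = (-9 - 20)*18 = -29*18 = -522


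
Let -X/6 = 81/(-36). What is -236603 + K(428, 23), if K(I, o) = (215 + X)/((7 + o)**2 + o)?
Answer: -436768681/1846 ≈ -2.3660e+5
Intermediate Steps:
X = 27/2 (X = -486/(-36) = -486*(-1)/36 = -6*(-9/4) = 27/2 ≈ 13.500)
K(I, o) = 457/(2*(o + (7 + o)**2)) (K(I, o) = (215 + 27/2)/((7 + o)**2 + o) = 457/(2*(o + (7 + o)**2)))
-236603 + K(428, 23) = -236603 + 457/(2*(23 + (7 + 23)**2)) = -236603 + 457/(2*(23 + 30**2)) = -236603 + 457/(2*(23 + 900)) = -236603 + (457/2)/923 = -236603 + (457/2)*(1/923) = -236603 + 457/1846 = -436768681/1846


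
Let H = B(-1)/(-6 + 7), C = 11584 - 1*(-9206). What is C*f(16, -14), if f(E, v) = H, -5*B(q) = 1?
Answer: -4158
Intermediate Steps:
C = 20790 (C = 11584 + 9206 = 20790)
B(q) = -⅕ (B(q) = -⅕*1 = -⅕)
H = -⅕ (H = -⅕/(-6 + 7) = -⅕/1 = 1*(-⅕) = -⅕ ≈ -0.20000)
f(E, v) = -⅕
C*f(16, -14) = 20790*(-⅕) = -4158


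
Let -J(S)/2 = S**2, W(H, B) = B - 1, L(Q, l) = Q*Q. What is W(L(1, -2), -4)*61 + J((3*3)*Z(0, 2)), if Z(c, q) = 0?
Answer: -305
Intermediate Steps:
L(Q, l) = Q**2
W(H, B) = -1 + B
J(S) = -2*S**2
W(L(1, -2), -4)*61 + J((3*3)*Z(0, 2)) = (-1 - 4)*61 - 2*((3*3)*0)**2 = -5*61 - 2*(9*0)**2 = -305 - 2*0**2 = -305 - 2*0 = -305 + 0 = -305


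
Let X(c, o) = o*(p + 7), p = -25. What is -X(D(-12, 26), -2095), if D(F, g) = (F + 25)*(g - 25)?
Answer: -37710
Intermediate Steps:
D(F, g) = (-25 + g)*(25 + F) (D(F, g) = (25 + F)*(-25 + g) = (-25 + g)*(25 + F))
X(c, o) = -18*o (X(c, o) = o*(-25 + 7) = o*(-18) = -18*o)
-X(D(-12, 26), -2095) = -(-18)*(-2095) = -1*37710 = -37710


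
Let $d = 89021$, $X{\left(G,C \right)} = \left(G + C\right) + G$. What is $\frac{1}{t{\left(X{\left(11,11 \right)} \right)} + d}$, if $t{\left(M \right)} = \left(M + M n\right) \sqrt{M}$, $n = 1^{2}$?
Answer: $\frac{89021}{7924594693} - \frac{66 \sqrt{33}}{7924594693} \approx 1.1186 \cdot 10^{-5}$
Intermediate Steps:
$X{\left(G,C \right)} = C + 2 G$ ($X{\left(G,C \right)} = \left(C + G\right) + G = C + 2 G$)
$n = 1$
$t{\left(M \right)} = 2 M^{\frac{3}{2}}$ ($t{\left(M \right)} = \left(M + M 1\right) \sqrt{M} = \left(M + M\right) \sqrt{M} = 2 M \sqrt{M} = 2 M^{\frac{3}{2}}$)
$\frac{1}{t{\left(X{\left(11,11 \right)} \right)} + d} = \frac{1}{2 \left(11 + 2 \cdot 11\right)^{\frac{3}{2}} + 89021} = \frac{1}{2 \left(11 + 22\right)^{\frac{3}{2}} + 89021} = \frac{1}{2 \cdot 33^{\frac{3}{2}} + 89021} = \frac{1}{2 \cdot 33 \sqrt{33} + 89021} = \frac{1}{66 \sqrt{33} + 89021} = \frac{1}{89021 + 66 \sqrt{33}}$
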